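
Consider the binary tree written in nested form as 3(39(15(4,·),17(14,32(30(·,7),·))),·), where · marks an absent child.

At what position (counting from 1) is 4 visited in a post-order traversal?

Post-order visits the left subtree, then the right subtree, then the node.
At 3: go left to 39.
  At 39: go left to 15.
    At 15: go left to 4.
      4 is a leaf — visit 4.
    At 15: no right child.
    Visit 15.
  At 39: go right to 17.
    At 17: go left to 14.
      14 is a leaf — visit 14.
    At 17: go right to 32.
      At 32: go left to 30.
        At 30: no left child.
        At 30: go right to 7.
          7 is a leaf — visit 7.
        Visit 30.
      At 32: no right child.
      Visit 32.
    Visit 17.
  Visit 39.
At 3: no right child.
Visit 3.
Full post-order sequence: 4, 15, 14, 7, 30, 32, 17, 39, 3.

1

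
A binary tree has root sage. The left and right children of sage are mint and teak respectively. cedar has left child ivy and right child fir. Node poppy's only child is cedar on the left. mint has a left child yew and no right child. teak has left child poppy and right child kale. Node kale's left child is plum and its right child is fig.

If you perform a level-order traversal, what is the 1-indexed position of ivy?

Level-order visits nodes level by level from the root, left to right within each level.
Level 0: sage
Level 1: mint, teak
Level 2: yew, poppy, kale
Level 3: cedar, plum, fig
Level 4: ivy, fir
Full level-order sequence: sage, mint, teak, yew, poppy, kale, cedar, plum, fig, ivy, fir.

10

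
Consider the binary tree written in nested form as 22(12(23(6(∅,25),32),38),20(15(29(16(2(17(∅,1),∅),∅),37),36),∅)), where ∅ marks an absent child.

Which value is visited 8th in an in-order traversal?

In-order visits the left subtree, then the node, then the right subtree.
At 22: go left to 12.
  At 12: go left to 23.
    At 23: go left to 6.
      At 6: no left child.
      Visit 6.
      At 6: go right to 25.
        25 is a leaf — visit 25.
    Visit 23.
    At 23: go right to 32.
      32 is a leaf — visit 32.
  Visit 12.
  At 12: go right to 38.
    38 is a leaf — visit 38.
Visit 22.
At 22: go right to 20.
  At 20: go left to 15.
    At 15: go left to 29.
      At 29: go left to 16.
        At 16: go left to 2.
          At 2: go left to 17.
            At 17: no left child.
            Visit 17.
            At 17: go right to 1.
              1 is a leaf — visit 1.
          Visit 2.
          At 2: no right child.
        Visit 16.
        At 16: no right child.
      Visit 29.
      At 29: go right to 37.
        37 is a leaf — visit 37.
    Visit 15.
    At 15: go right to 36.
      36 is a leaf — visit 36.
  Visit 20.
  At 20: no right child.
Full in-order sequence: 6, 25, 23, 32, 12, 38, 22, 17, 1, 2, 16, 29, 37, 15, 36, 20.

17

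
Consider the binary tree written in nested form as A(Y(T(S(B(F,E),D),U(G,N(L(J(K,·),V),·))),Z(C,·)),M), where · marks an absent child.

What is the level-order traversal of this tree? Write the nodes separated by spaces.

Level-order visits nodes level by level from the root, left to right within each level.
Level 0: A
Level 1: Y, M
Level 2: T, Z
Level 3: S, U, C
Level 4: B, D, G, N
Level 5: F, E, L
Level 6: J, V
Level 7: K

A Y M T Z S U C B D G N F E L J V K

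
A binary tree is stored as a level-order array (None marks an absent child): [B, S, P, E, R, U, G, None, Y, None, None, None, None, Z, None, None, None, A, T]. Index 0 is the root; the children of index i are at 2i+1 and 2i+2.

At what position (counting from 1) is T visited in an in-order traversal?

In-order visits the left subtree, then the node, then the right subtree.
At B: go left to S.
  At S: go left to E.
    At E: no left child.
    Visit E.
    At E: go right to Y.
      At Y: go left to A.
        A is a leaf — visit A.
      Visit Y.
      At Y: go right to T.
        T is a leaf — visit T.
  Visit S.
  At S: go right to R.
    R is a leaf — visit R.
Visit B.
At B: go right to P.
  At P: go left to U.
    U is a leaf — visit U.
  Visit P.
  At P: go right to G.
    At G: go left to Z.
      Z is a leaf — visit Z.
    Visit G.
    At G: no right child.
Full in-order sequence: E, A, Y, T, S, R, B, U, P, Z, G.

4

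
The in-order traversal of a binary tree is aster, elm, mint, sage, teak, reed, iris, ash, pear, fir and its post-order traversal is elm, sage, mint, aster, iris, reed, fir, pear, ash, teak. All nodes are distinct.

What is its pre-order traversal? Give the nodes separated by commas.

The last element of post-order is the root; it splits in-order into left and right subtrees.
Root teak: left subtree has 4 nodes {aster, elm, mint, sage}, right has 5 {reed, iris, ash, pear, fir}.
  Root aster: left subtree has 0 nodes { }, right has 3 {elm, mint, sage}.
    Root mint: left subtree has 1 node {elm}, right has 1 {sage}.
  Root ash: left subtree has 2 nodes {reed, iris}, right has 2 {pear, fir}.
    Root reed: left subtree has 0 nodes { }, right has 1 {iris}.
    Root pear: left subtree has 0 nodes { }, right has 1 {fir}.

teak, aster, mint, elm, sage, ash, reed, iris, pear, fir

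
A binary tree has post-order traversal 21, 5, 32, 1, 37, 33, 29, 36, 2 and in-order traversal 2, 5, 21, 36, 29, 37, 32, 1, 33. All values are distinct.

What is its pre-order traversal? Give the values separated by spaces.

The last element of post-order is the root; it splits in-order into left and right subtrees.
Root 2: left subtree has 0 nodes { }, right has 8 {5, 21, 36, 29, 37, 32, 1, 33}.
  Root 36: left subtree has 2 nodes {5, 21}, right has 5 {29, 37, 32, 1, 33}.
    Root 5: left subtree has 0 nodes { }, right has 1 {21}.
    Root 29: left subtree has 0 nodes { }, right has 4 {37, 32, 1, 33}.
      Root 33: left subtree has 3 nodes {37, 32, 1}, right has 0 { }.
        Root 37: left subtree has 0 nodes { }, right has 2 {32, 1}.
          Root 1: left subtree has 1 node {32}, right has 0 { }.

2 36 5 21 29 33 37 1 32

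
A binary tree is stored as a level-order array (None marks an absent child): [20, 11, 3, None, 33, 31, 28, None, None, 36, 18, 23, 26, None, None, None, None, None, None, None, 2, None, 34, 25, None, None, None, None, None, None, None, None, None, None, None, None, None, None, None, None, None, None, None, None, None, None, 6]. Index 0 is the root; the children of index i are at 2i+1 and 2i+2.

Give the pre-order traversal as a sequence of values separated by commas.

20, 11, 33, 36, 2, 18, 34, 6, 3, 31, 23, 25, 26, 28

Pre-order visits the node, then its left subtree, then its right subtree.
Visit 20.
At 20: go left to 11.
  Visit 11.
  At 11: no left child.
  At 11: go right to 33.
    Visit 33.
    At 33: go left to 36.
      Visit 36.
      At 36: no left child.
      At 36: go right to 2.
        2 is a leaf — visit 2.
    At 33: go right to 18.
      Visit 18.
      At 18: no left child.
      At 18: go right to 34.
        Visit 34.
        At 34: no left child.
        At 34: go right to 6.
          6 is a leaf — visit 6.
At 20: go right to 3.
  Visit 3.
  At 3: go left to 31.
    Visit 31.
    At 31: go left to 23.
      Visit 23.
      At 23: go left to 25.
        25 is a leaf — visit 25.
      At 23: no right child.
    At 31: go right to 26.
      26 is a leaf — visit 26.
  At 3: go right to 28.
    28 is a leaf — visit 28.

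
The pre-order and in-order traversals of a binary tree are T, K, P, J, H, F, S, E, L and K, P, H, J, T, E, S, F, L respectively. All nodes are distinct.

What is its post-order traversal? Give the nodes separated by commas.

H, J, P, K, E, S, L, F, T

The first element of pre-order is the root; it splits in-order into left and right subtrees.
Root T: left subtree has 4 nodes {K, P, H, J}, right has 4 {E, S, F, L}.
  Root K: left subtree has 0 nodes { }, right has 3 {P, H, J}.
    Root P: left subtree has 0 nodes { }, right has 2 {H, J}.
      Root J: left subtree has 1 node {H}, right has 0 { }.
  Root F: left subtree has 2 nodes {E, S}, right has 1 {L}.
    Root S: left subtree has 1 node {E}, right has 0 { }.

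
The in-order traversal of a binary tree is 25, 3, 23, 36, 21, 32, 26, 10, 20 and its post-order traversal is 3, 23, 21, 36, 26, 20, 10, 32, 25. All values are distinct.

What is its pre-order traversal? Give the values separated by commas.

The last element of post-order is the root; it splits in-order into left and right subtrees.
Root 25: left subtree has 0 nodes { }, right has 8 {3, 23, 36, 21, 32, 26, 10, 20}.
  Root 32: left subtree has 4 nodes {3, 23, 36, 21}, right has 3 {26, 10, 20}.
    Root 36: left subtree has 2 nodes {3, 23}, right has 1 {21}.
      Root 23: left subtree has 1 node {3}, right has 0 { }.
    Root 10: left subtree has 1 node {26}, right has 1 {20}.

25, 32, 36, 23, 3, 21, 10, 26, 20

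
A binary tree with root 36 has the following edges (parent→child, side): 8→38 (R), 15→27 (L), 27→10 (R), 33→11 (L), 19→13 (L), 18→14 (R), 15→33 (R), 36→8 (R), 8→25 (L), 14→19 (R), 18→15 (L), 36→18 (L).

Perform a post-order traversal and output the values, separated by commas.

Post-order visits the left subtree, then the right subtree, then the node.
At 36: go left to 18.
  At 18: go left to 15.
    At 15: go left to 27.
      At 27: no left child.
      At 27: go right to 10.
        10 is a leaf — visit 10.
      Visit 27.
    At 15: go right to 33.
      At 33: go left to 11.
        11 is a leaf — visit 11.
      At 33: no right child.
      Visit 33.
    Visit 15.
  At 18: go right to 14.
    At 14: no left child.
    At 14: go right to 19.
      At 19: go left to 13.
        13 is a leaf — visit 13.
      At 19: no right child.
      Visit 19.
    Visit 14.
  Visit 18.
At 36: go right to 8.
  At 8: go left to 25.
    25 is a leaf — visit 25.
  At 8: go right to 38.
    38 is a leaf — visit 38.
  Visit 8.
Visit 36.

10, 27, 11, 33, 15, 13, 19, 14, 18, 25, 38, 8, 36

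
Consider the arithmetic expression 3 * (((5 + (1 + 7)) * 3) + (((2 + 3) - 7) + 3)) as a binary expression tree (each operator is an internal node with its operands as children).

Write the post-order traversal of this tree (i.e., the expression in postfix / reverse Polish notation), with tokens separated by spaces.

Post-order on an expression tree gives postfix notation: for each operator, emit left operand, right operand, then the operator.

3 5 1 7 + + 3 * 2 3 + 7 - 3 + + *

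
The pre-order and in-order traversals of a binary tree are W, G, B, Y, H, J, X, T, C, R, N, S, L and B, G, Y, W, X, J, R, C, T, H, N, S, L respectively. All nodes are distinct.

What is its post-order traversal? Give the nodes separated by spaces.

B Y G X R C T J L S N H W

The first element of pre-order is the root; it splits in-order into left and right subtrees.
Root W: left subtree has 3 nodes {B, G, Y}, right has 9 {X, J, R, C, T, H, N, S, L}.
  Root G: left subtree has 1 node {B}, right has 1 {Y}.
  Root H: left subtree has 5 nodes {X, J, R, C, T}, right has 3 {N, S, L}.
    Root J: left subtree has 1 node {X}, right has 3 {R, C, T}.
      Root T: left subtree has 2 nodes {R, C}, right has 0 { }.
        Root C: left subtree has 1 node {R}, right has 0 { }.
    Root N: left subtree has 0 nodes { }, right has 2 {S, L}.
      Root S: left subtree has 0 nodes { }, right has 1 {L}.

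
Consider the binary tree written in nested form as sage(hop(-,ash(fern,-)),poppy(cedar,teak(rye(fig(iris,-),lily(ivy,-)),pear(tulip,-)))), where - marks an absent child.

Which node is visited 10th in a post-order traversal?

tulip

Post-order visits the left subtree, then the right subtree, then the node.
At sage: go left to hop.
  At hop: no left child.
  At hop: go right to ash.
    At ash: go left to fern.
      fern is a leaf — visit fern.
    At ash: no right child.
    Visit ash.
  Visit hop.
At sage: go right to poppy.
  At poppy: go left to cedar.
    cedar is a leaf — visit cedar.
  At poppy: go right to teak.
    At teak: go left to rye.
      At rye: go left to fig.
        At fig: go left to iris.
          iris is a leaf — visit iris.
        At fig: no right child.
        Visit fig.
      At rye: go right to lily.
        At lily: go left to ivy.
          ivy is a leaf — visit ivy.
        At lily: no right child.
        Visit lily.
      Visit rye.
    At teak: go right to pear.
      At pear: go left to tulip.
        tulip is a leaf — visit tulip.
      At pear: no right child.
      Visit pear.
    Visit teak.
  Visit poppy.
Visit sage.
Full post-order sequence: fern, ash, hop, cedar, iris, fig, ivy, lily, rye, tulip, pear, teak, poppy, sage.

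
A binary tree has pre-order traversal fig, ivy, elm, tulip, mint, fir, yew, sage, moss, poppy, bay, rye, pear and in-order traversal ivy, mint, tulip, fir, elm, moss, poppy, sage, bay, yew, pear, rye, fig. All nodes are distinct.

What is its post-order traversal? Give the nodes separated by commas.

mint, fir, tulip, poppy, moss, bay, sage, pear, rye, yew, elm, ivy, fig

The first element of pre-order is the root; it splits in-order into left and right subtrees.
Root fig: left subtree has 12 nodes {ivy, mint, tulip, fir, elm, moss, poppy, sage, bay, yew, pear, rye}, right has 0 { }.
  Root ivy: left subtree has 0 nodes { }, right has 11 {mint, tulip, fir, elm, moss, poppy, sage, bay, yew, pear, rye}.
    Root elm: left subtree has 3 nodes {mint, tulip, fir}, right has 7 {moss, poppy, sage, bay, yew, pear, rye}.
      Root tulip: left subtree has 1 node {mint}, right has 1 {fir}.
      Root yew: left subtree has 4 nodes {moss, poppy, sage, bay}, right has 2 {pear, rye}.
        Root sage: left subtree has 2 nodes {moss, poppy}, right has 1 {bay}.
          Root moss: left subtree has 0 nodes { }, right has 1 {poppy}.
        Root rye: left subtree has 1 node {pear}, right has 0 { }.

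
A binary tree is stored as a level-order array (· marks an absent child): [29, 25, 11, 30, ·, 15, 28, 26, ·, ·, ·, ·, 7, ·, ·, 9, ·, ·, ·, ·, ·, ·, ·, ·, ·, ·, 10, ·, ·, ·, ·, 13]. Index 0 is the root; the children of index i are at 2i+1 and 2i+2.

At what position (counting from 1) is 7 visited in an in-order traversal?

8

In-order visits the left subtree, then the node, then the right subtree.
At 29: go left to 25.
  At 25: go left to 30.
    At 30: go left to 26.
      At 26: go left to 9.
        At 9: go left to 13.
          13 is a leaf — visit 13.
        Visit 9.
        At 9: no right child.
      Visit 26.
      At 26: no right child.
    Visit 30.
    At 30: no right child.
  Visit 25.
  At 25: no right child.
Visit 29.
At 29: go right to 11.
  At 11: go left to 15.
    At 15: no left child.
    Visit 15.
    At 15: go right to 7.
      At 7: no left child.
      Visit 7.
      At 7: go right to 10.
        10 is a leaf — visit 10.
  Visit 11.
  At 11: go right to 28.
    28 is a leaf — visit 28.
Full in-order sequence: 13, 9, 26, 30, 25, 29, 15, 7, 10, 11, 28.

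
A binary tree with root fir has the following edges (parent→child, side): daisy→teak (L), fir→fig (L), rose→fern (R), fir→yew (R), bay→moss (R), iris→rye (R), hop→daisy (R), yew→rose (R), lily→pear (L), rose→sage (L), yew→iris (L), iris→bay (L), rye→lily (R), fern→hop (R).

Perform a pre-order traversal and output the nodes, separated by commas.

fir, fig, yew, iris, bay, moss, rye, lily, pear, rose, sage, fern, hop, daisy, teak

Pre-order visits the node, then its left subtree, then its right subtree.
Visit fir.
At fir: go left to fig.
  fig is a leaf — visit fig.
At fir: go right to yew.
  Visit yew.
  At yew: go left to iris.
    Visit iris.
    At iris: go left to bay.
      Visit bay.
      At bay: no left child.
      At bay: go right to moss.
        moss is a leaf — visit moss.
    At iris: go right to rye.
      Visit rye.
      At rye: no left child.
      At rye: go right to lily.
        Visit lily.
        At lily: go left to pear.
          pear is a leaf — visit pear.
        At lily: no right child.
  At yew: go right to rose.
    Visit rose.
    At rose: go left to sage.
      sage is a leaf — visit sage.
    At rose: go right to fern.
      Visit fern.
      At fern: no left child.
      At fern: go right to hop.
        Visit hop.
        At hop: no left child.
        At hop: go right to daisy.
          Visit daisy.
          At daisy: go left to teak.
            teak is a leaf — visit teak.
          At daisy: no right child.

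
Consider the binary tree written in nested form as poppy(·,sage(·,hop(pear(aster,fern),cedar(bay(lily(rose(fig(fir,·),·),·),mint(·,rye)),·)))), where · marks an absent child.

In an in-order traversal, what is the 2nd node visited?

sage

In-order visits the left subtree, then the node, then the right subtree.
At poppy: no left child.
Visit poppy.
At poppy: go right to sage.
  At sage: no left child.
  Visit sage.
  At sage: go right to hop.
    At hop: go left to pear.
      At pear: go left to aster.
        aster is a leaf — visit aster.
      Visit pear.
      At pear: go right to fern.
        fern is a leaf — visit fern.
    Visit hop.
    At hop: go right to cedar.
      At cedar: go left to bay.
        At bay: go left to lily.
          At lily: go left to rose.
            At rose: go left to fig.
              At fig: go left to fir.
                fir is a leaf — visit fir.
              Visit fig.
              At fig: no right child.
            Visit rose.
            At rose: no right child.
          Visit lily.
          At lily: no right child.
        Visit bay.
        At bay: go right to mint.
          At mint: no left child.
          Visit mint.
          At mint: go right to rye.
            rye is a leaf — visit rye.
      Visit cedar.
      At cedar: no right child.
Full in-order sequence: poppy, sage, aster, pear, fern, hop, fir, fig, rose, lily, bay, mint, rye, cedar.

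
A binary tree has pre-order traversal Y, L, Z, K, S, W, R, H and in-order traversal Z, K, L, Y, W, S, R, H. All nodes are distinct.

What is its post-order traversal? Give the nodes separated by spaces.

The first element of pre-order is the root; it splits in-order into left and right subtrees.
Root Y: left subtree has 3 nodes {Z, K, L}, right has 4 {W, S, R, H}.
  Root L: left subtree has 2 nodes {Z, K}, right has 0 { }.
    Root Z: left subtree has 0 nodes { }, right has 1 {K}.
  Root S: left subtree has 1 node {W}, right has 2 {R, H}.
    Root R: left subtree has 0 nodes { }, right has 1 {H}.

K Z L W H R S Y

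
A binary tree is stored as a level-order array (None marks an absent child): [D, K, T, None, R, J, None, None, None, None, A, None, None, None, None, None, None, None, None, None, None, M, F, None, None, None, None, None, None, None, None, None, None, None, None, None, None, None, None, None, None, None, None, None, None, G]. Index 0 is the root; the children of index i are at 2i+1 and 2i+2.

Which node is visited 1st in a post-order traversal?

Post-order visits the left subtree, then the right subtree, then the node.
At D: go left to K.
  At K: no left child.
  At K: go right to R.
    At R: no left child.
    At R: go right to A.
      At A: go left to M.
        M is a leaf — visit M.
      At A: go right to F.
        At F: go left to G.
          G is a leaf — visit G.
        At F: no right child.
        Visit F.
      Visit A.
    Visit R.
  Visit K.
At D: go right to T.
  At T: go left to J.
    J is a leaf — visit J.
  At T: no right child.
  Visit T.
Visit D.
Full post-order sequence: M, G, F, A, R, K, J, T, D.

M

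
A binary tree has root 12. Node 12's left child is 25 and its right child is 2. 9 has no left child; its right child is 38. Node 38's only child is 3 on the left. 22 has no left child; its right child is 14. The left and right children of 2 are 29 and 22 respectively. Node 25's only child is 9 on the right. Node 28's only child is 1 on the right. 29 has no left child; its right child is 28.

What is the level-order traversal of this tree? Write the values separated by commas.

12, 25, 2, 9, 29, 22, 38, 28, 14, 3, 1

Level-order visits nodes level by level from the root, left to right within each level.
Level 0: 12
Level 1: 25, 2
Level 2: 9, 29, 22
Level 3: 38, 28, 14
Level 4: 3, 1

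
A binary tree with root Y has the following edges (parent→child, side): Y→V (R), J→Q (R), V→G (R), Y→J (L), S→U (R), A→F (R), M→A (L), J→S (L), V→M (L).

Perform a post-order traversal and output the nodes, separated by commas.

U, S, Q, J, F, A, M, G, V, Y

Post-order visits the left subtree, then the right subtree, then the node.
At Y: go left to J.
  At J: go left to S.
    At S: no left child.
    At S: go right to U.
      U is a leaf — visit U.
    Visit S.
  At J: go right to Q.
    Q is a leaf — visit Q.
  Visit J.
At Y: go right to V.
  At V: go left to M.
    At M: go left to A.
      At A: no left child.
      At A: go right to F.
        F is a leaf — visit F.
      Visit A.
    At M: no right child.
    Visit M.
  At V: go right to G.
    G is a leaf — visit G.
  Visit V.
Visit Y.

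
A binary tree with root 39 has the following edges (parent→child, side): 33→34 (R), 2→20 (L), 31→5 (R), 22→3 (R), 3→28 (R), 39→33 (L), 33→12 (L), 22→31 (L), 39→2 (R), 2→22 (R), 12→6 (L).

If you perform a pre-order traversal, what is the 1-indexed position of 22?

Pre-order visits the node, then its left subtree, then its right subtree.
Visit 39.
At 39: go left to 33.
  Visit 33.
  At 33: go left to 12.
    Visit 12.
    At 12: go left to 6.
      6 is a leaf — visit 6.
    At 12: no right child.
  At 33: go right to 34.
    34 is a leaf — visit 34.
At 39: go right to 2.
  Visit 2.
  At 2: go left to 20.
    20 is a leaf — visit 20.
  At 2: go right to 22.
    Visit 22.
    At 22: go left to 31.
      Visit 31.
      At 31: no left child.
      At 31: go right to 5.
        5 is a leaf — visit 5.
    At 22: go right to 3.
      Visit 3.
      At 3: no left child.
      At 3: go right to 28.
        28 is a leaf — visit 28.
Full pre-order sequence: 39, 33, 12, 6, 34, 2, 20, 22, 31, 5, 3, 28.

8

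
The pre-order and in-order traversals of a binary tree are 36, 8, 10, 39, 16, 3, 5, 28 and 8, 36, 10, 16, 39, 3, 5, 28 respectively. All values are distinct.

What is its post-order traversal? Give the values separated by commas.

8, 16, 28, 5, 3, 39, 10, 36

The first element of pre-order is the root; it splits in-order into left and right subtrees.
Root 36: left subtree has 1 node {8}, right has 6 {10, 16, 39, 3, 5, 28}.
  Root 10: left subtree has 0 nodes { }, right has 5 {16, 39, 3, 5, 28}.
    Root 39: left subtree has 1 node {16}, right has 3 {3, 5, 28}.
      Root 3: left subtree has 0 nodes { }, right has 2 {5, 28}.
        Root 5: left subtree has 0 nodes { }, right has 1 {28}.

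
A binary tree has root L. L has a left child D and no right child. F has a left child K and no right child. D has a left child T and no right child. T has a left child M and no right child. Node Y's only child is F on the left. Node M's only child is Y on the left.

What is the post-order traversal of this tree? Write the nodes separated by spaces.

Post-order visits the left subtree, then the right subtree, then the node.
At L: go left to D.
  At D: go left to T.
    At T: go left to M.
      At M: go left to Y.
        At Y: go left to F.
          At F: go left to K.
            K is a leaf — visit K.
          At F: no right child.
          Visit F.
        At Y: no right child.
        Visit Y.
      At M: no right child.
      Visit M.
    At T: no right child.
    Visit T.
  At D: no right child.
  Visit D.
At L: no right child.
Visit L.

K F Y M T D L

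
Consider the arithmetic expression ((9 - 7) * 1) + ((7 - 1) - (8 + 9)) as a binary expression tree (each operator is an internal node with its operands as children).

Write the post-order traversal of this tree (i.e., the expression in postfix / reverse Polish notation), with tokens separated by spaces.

9 7 - 1 * 7 1 - 8 9 + - +

Post-order on an expression tree gives postfix notation: for each operator, emit left operand, right operand, then the operator.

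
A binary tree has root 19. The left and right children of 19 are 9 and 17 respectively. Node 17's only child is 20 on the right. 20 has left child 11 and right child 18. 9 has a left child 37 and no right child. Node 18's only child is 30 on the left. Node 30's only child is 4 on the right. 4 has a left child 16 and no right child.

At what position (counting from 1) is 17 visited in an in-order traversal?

4

In-order visits the left subtree, then the node, then the right subtree.
At 19: go left to 9.
  At 9: go left to 37.
    37 is a leaf — visit 37.
  Visit 9.
  At 9: no right child.
Visit 19.
At 19: go right to 17.
  At 17: no left child.
  Visit 17.
  At 17: go right to 20.
    At 20: go left to 11.
      11 is a leaf — visit 11.
    Visit 20.
    At 20: go right to 18.
      At 18: go left to 30.
        At 30: no left child.
        Visit 30.
        At 30: go right to 4.
          At 4: go left to 16.
            16 is a leaf — visit 16.
          Visit 4.
          At 4: no right child.
      Visit 18.
      At 18: no right child.
Full in-order sequence: 37, 9, 19, 17, 11, 20, 30, 16, 4, 18.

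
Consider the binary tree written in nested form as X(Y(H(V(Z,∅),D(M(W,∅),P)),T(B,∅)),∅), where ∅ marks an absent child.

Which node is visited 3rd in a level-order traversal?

H

Level-order visits nodes level by level from the root, left to right within each level.
Level 0: X
Level 1: Y
Level 2: H, T
Level 3: V, D, B
Level 4: Z, M, P
Level 5: W
Full level-order sequence: X, Y, H, T, V, D, B, Z, M, P, W.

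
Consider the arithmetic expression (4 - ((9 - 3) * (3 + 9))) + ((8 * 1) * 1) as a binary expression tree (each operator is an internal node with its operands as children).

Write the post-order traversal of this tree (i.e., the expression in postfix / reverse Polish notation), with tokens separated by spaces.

Post-order on an expression tree gives postfix notation: for each operator, emit left operand, right operand, then the operator.

4 9 3 - 3 9 + * - 8 1 * 1 * +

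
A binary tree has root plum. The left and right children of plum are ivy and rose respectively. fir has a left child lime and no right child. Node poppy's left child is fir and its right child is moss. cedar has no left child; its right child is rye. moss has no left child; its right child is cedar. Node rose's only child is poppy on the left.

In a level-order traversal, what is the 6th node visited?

moss

Level-order visits nodes level by level from the root, left to right within each level.
Level 0: plum
Level 1: ivy, rose
Level 2: poppy
Level 3: fir, moss
Level 4: lime, cedar
Level 5: rye
Full level-order sequence: plum, ivy, rose, poppy, fir, moss, lime, cedar, rye.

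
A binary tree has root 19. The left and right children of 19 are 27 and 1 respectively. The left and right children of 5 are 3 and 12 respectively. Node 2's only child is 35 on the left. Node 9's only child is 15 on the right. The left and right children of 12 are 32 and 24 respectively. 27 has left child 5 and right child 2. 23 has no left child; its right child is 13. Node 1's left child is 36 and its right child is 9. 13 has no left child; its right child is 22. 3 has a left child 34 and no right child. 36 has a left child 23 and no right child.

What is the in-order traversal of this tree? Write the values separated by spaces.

34 3 5 32 12 24 27 35 2 19 23 13 22 36 1 9 15

In-order visits the left subtree, then the node, then the right subtree.
At 19: go left to 27.
  At 27: go left to 5.
    At 5: go left to 3.
      At 3: go left to 34.
        34 is a leaf — visit 34.
      Visit 3.
      At 3: no right child.
    Visit 5.
    At 5: go right to 12.
      At 12: go left to 32.
        32 is a leaf — visit 32.
      Visit 12.
      At 12: go right to 24.
        24 is a leaf — visit 24.
  Visit 27.
  At 27: go right to 2.
    At 2: go left to 35.
      35 is a leaf — visit 35.
    Visit 2.
    At 2: no right child.
Visit 19.
At 19: go right to 1.
  At 1: go left to 36.
    At 36: go left to 23.
      At 23: no left child.
      Visit 23.
      At 23: go right to 13.
        At 13: no left child.
        Visit 13.
        At 13: go right to 22.
          22 is a leaf — visit 22.
    Visit 36.
    At 36: no right child.
  Visit 1.
  At 1: go right to 9.
    At 9: no left child.
    Visit 9.
    At 9: go right to 15.
      15 is a leaf — visit 15.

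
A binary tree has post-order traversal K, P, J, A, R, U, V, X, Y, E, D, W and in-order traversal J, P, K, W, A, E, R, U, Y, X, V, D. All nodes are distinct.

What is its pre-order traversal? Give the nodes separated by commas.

W, J, P, K, D, E, A, Y, U, R, X, V

The last element of post-order is the root; it splits in-order into left and right subtrees.
Root W: left subtree has 3 nodes {J, P, K}, right has 8 {A, E, R, U, Y, X, V, D}.
  Root J: left subtree has 0 nodes { }, right has 2 {P, K}.
    Root P: left subtree has 0 nodes { }, right has 1 {K}.
  Root D: left subtree has 7 nodes {A, E, R, U, Y, X, V}, right has 0 { }.
    Root E: left subtree has 1 node {A}, right has 5 {R, U, Y, X, V}.
      Root Y: left subtree has 2 nodes {R, U}, right has 2 {X, V}.
        Root U: left subtree has 1 node {R}, right has 0 { }.
        Root X: left subtree has 0 nodes { }, right has 1 {V}.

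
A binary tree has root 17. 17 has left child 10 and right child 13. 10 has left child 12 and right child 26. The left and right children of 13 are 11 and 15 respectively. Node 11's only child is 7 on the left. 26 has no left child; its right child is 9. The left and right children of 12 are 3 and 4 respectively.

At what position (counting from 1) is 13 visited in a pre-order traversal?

8

Pre-order visits the node, then its left subtree, then its right subtree.
Visit 17.
At 17: go left to 10.
  Visit 10.
  At 10: go left to 12.
    Visit 12.
    At 12: go left to 3.
      3 is a leaf — visit 3.
    At 12: go right to 4.
      4 is a leaf — visit 4.
  At 10: go right to 26.
    Visit 26.
    At 26: no left child.
    At 26: go right to 9.
      9 is a leaf — visit 9.
At 17: go right to 13.
  Visit 13.
  At 13: go left to 11.
    Visit 11.
    At 11: go left to 7.
      7 is a leaf — visit 7.
    At 11: no right child.
  At 13: go right to 15.
    15 is a leaf — visit 15.
Full pre-order sequence: 17, 10, 12, 3, 4, 26, 9, 13, 11, 7, 15.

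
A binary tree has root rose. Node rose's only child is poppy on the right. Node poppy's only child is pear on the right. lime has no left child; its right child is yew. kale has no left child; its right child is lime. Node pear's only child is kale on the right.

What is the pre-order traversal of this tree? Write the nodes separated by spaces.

rose poppy pear kale lime yew

Pre-order visits the node, then its left subtree, then its right subtree.
Visit rose.
At rose: no left child.
At rose: go right to poppy.
  Visit poppy.
  At poppy: no left child.
  At poppy: go right to pear.
    Visit pear.
    At pear: no left child.
    At pear: go right to kale.
      Visit kale.
      At kale: no left child.
      At kale: go right to lime.
        Visit lime.
        At lime: no left child.
        At lime: go right to yew.
          yew is a leaf — visit yew.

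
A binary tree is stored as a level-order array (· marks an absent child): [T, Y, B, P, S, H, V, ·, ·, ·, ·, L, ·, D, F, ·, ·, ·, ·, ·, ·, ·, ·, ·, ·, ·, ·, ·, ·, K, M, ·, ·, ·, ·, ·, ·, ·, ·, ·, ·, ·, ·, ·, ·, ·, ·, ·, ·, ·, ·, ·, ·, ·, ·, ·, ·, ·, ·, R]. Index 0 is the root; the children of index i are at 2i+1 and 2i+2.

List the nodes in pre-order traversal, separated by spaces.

Pre-order visits the node, then its left subtree, then its right subtree.
Visit T.
At T: go left to Y.
  Visit Y.
  At Y: go left to P.
    P is a leaf — visit P.
  At Y: go right to S.
    S is a leaf — visit S.
At T: go right to B.
  Visit B.
  At B: go left to H.
    Visit H.
    At H: go left to L.
      L is a leaf — visit L.
    At H: no right child.
  At B: go right to V.
    Visit V.
    At V: go left to D.
      D is a leaf — visit D.
    At V: go right to F.
      Visit F.
      At F: go left to K.
        Visit K.
        At K: go left to R.
          R is a leaf — visit R.
        At K: no right child.
      At F: go right to M.
        M is a leaf — visit M.

T Y P S B H L V D F K R M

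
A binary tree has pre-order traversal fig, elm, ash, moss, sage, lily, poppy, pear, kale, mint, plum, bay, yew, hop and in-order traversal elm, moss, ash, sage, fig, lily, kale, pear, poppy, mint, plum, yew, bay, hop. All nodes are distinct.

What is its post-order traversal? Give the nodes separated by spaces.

The first element of pre-order is the root; it splits in-order into left and right subtrees.
Root fig: left subtree has 4 nodes {elm, moss, ash, sage}, right has 9 {lily, kale, pear, poppy, mint, plum, yew, bay, hop}.
  Root elm: left subtree has 0 nodes { }, right has 3 {moss, ash, sage}.
    Root ash: left subtree has 1 node {moss}, right has 1 {sage}.
  Root lily: left subtree has 0 nodes { }, right has 8 {kale, pear, poppy, mint, plum, yew, bay, hop}.
    Root poppy: left subtree has 2 nodes {kale, pear}, right has 5 {mint, plum, yew, bay, hop}.
      Root pear: left subtree has 1 node {kale}, right has 0 { }.
      Root mint: left subtree has 0 nodes { }, right has 4 {plum, yew, bay, hop}.
        Root plum: left subtree has 0 nodes { }, right has 3 {yew, bay, hop}.
          Root bay: left subtree has 1 node {yew}, right has 1 {hop}.

moss sage ash elm kale pear yew hop bay plum mint poppy lily fig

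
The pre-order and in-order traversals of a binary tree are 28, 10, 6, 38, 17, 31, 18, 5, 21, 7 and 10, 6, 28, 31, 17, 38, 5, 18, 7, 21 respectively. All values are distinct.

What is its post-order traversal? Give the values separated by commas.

6, 10, 31, 17, 5, 7, 21, 18, 38, 28

The first element of pre-order is the root; it splits in-order into left and right subtrees.
Root 28: left subtree has 2 nodes {10, 6}, right has 7 {31, 17, 38, 5, 18, 7, 21}.
  Root 10: left subtree has 0 nodes { }, right has 1 {6}.
  Root 38: left subtree has 2 nodes {31, 17}, right has 4 {5, 18, 7, 21}.
    Root 17: left subtree has 1 node {31}, right has 0 { }.
    Root 18: left subtree has 1 node {5}, right has 2 {7, 21}.
      Root 21: left subtree has 1 node {7}, right has 0 { }.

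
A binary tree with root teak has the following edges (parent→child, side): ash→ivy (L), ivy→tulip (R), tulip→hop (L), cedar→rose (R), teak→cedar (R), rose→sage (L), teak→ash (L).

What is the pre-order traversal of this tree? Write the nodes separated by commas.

teak, ash, ivy, tulip, hop, cedar, rose, sage

Pre-order visits the node, then its left subtree, then its right subtree.
Visit teak.
At teak: go left to ash.
  Visit ash.
  At ash: go left to ivy.
    Visit ivy.
    At ivy: no left child.
    At ivy: go right to tulip.
      Visit tulip.
      At tulip: go left to hop.
        hop is a leaf — visit hop.
      At tulip: no right child.
  At ash: no right child.
At teak: go right to cedar.
  Visit cedar.
  At cedar: no left child.
  At cedar: go right to rose.
    Visit rose.
    At rose: go left to sage.
      sage is a leaf — visit sage.
    At rose: no right child.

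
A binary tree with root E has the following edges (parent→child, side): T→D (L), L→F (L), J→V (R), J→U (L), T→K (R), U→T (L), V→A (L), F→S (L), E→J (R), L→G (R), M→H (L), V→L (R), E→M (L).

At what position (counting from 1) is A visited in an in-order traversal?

9

In-order visits the left subtree, then the node, then the right subtree.
At E: go left to M.
  At M: go left to H.
    H is a leaf — visit H.
  Visit M.
  At M: no right child.
Visit E.
At E: go right to J.
  At J: go left to U.
    At U: go left to T.
      At T: go left to D.
        D is a leaf — visit D.
      Visit T.
      At T: go right to K.
        K is a leaf — visit K.
    Visit U.
    At U: no right child.
  Visit J.
  At J: go right to V.
    At V: go left to A.
      A is a leaf — visit A.
    Visit V.
    At V: go right to L.
      At L: go left to F.
        At F: go left to S.
          S is a leaf — visit S.
        Visit F.
        At F: no right child.
      Visit L.
      At L: go right to G.
        G is a leaf — visit G.
Full in-order sequence: H, M, E, D, T, K, U, J, A, V, S, F, L, G.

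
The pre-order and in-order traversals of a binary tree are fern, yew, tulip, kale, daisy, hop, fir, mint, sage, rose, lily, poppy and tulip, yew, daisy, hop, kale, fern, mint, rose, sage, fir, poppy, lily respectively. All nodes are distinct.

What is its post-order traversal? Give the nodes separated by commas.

tulip, hop, daisy, kale, yew, rose, sage, mint, poppy, lily, fir, fern

The first element of pre-order is the root; it splits in-order into left and right subtrees.
Root fern: left subtree has 5 nodes {tulip, yew, daisy, hop, kale}, right has 6 {mint, rose, sage, fir, poppy, lily}.
  Root yew: left subtree has 1 node {tulip}, right has 3 {daisy, hop, kale}.
    Root kale: left subtree has 2 nodes {daisy, hop}, right has 0 { }.
      Root daisy: left subtree has 0 nodes { }, right has 1 {hop}.
  Root fir: left subtree has 3 nodes {mint, rose, sage}, right has 2 {poppy, lily}.
    Root mint: left subtree has 0 nodes { }, right has 2 {rose, sage}.
      Root sage: left subtree has 1 node {rose}, right has 0 { }.
    Root lily: left subtree has 1 node {poppy}, right has 0 { }.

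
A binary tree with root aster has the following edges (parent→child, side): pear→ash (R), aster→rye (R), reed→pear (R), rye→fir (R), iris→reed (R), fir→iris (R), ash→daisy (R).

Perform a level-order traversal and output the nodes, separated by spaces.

aster rye fir iris reed pear ash daisy

Level-order visits nodes level by level from the root, left to right within each level.
Level 0: aster
Level 1: rye
Level 2: fir
Level 3: iris
Level 4: reed
Level 5: pear
Level 6: ash
Level 7: daisy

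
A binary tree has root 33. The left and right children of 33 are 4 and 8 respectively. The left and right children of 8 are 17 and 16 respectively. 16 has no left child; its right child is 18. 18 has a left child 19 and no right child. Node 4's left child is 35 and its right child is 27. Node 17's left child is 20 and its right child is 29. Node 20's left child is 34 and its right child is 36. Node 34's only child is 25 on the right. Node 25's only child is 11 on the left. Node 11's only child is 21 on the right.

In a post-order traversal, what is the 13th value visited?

18

Post-order visits the left subtree, then the right subtree, then the node.
At 33: go left to 4.
  At 4: go left to 35.
    35 is a leaf — visit 35.
  At 4: go right to 27.
    27 is a leaf — visit 27.
  Visit 4.
At 33: go right to 8.
  At 8: go left to 17.
    At 17: go left to 20.
      At 20: go left to 34.
        At 34: no left child.
        At 34: go right to 25.
          At 25: go left to 11.
            At 11: no left child.
            At 11: go right to 21.
              21 is a leaf — visit 21.
            Visit 11.
          At 25: no right child.
          Visit 25.
        Visit 34.
      At 20: go right to 36.
        36 is a leaf — visit 36.
      Visit 20.
    At 17: go right to 29.
      29 is a leaf — visit 29.
    Visit 17.
  At 8: go right to 16.
    At 16: no left child.
    At 16: go right to 18.
      At 18: go left to 19.
        19 is a leaf — visit 19.
      At 18: no right child.
      Visit 18.
    Visit 16.
  Visit 8.
Visit 33.
Full post-order sequence: 35, 27, 4, 21, 11, 25, 34, 36, 20, 29, 17, 19, 18, 16, 8, 33.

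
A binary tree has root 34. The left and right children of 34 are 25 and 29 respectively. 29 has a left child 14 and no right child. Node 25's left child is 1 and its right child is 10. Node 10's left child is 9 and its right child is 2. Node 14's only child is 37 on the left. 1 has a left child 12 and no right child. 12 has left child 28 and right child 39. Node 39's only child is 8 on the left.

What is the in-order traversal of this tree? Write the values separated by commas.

In-order visits the left subtree, then the node, then the right subtree.
At 34: go left to 25.
  At 25: go left to 1.
    At 1: go left to 12.
      At 12: go left to 28.
        28 is a leaf — visit 28.
      Visit 12.
      At 12: go right to 39.
        At 39: go left to 8.
          8 is a leaf — visit 8.
        Visit 39.
        At 39: no right child.
    Visit 1.
    At 1: no right child.
  Visit 25.
  At 25: go right to 10.
    At 10: go left to 9.
      9 is a leaf — visit 9.
    Visit 10.
    At 10: go right to 2.
      2 is a leaf — visit 2.
Visit 34.
At 34: go right to 29.
  At 29: go left to 14.
    At 14: go left to 37.
      37 is a leaf — visit 37.
    Visit 14.
    At 14: no right child.
  Visit 29.
  At 29: no right child.

28, 12, 8, 39, 1, 25, 9, 10, 2, 34, 37, 14, 29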